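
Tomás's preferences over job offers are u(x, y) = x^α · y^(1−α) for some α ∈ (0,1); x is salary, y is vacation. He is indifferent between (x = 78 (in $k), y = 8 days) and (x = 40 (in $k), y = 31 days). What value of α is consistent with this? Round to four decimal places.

α ≈ 0.6698

Set the two utilities equal: 78^α·8^(1−α) = 40^α·31^(1−α).
Taking logs: α·ln 78 + (1−α)·ln 8 = α·ln 40 + (1−α)·ln 31, i.e. α·0.6678294 = (1−α)·1.3545457.
So α/(1−α) = (1.3545457)/(0.6678294) = 2.0282810, and α = 2.0282810/3.0282810 ≈ 0.6698.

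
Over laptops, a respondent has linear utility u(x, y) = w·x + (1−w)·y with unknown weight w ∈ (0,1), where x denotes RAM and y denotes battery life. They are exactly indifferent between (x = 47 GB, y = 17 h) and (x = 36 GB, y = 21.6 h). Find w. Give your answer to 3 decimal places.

w = 0.295

Equating utilities: w·47 + (1−w)·17 = w·36 + (1−w)·21.6.
Collecting terms: w·11 = (1−w)·4.6.
The marginal rate of substitution is 4.6/11, so w = 4.6/(11+4.6) = 0.295.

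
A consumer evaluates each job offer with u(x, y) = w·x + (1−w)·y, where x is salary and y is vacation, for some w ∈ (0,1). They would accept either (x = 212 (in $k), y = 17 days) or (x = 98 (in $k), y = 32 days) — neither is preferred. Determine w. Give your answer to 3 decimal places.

u(212,17) = u(98,32) means w·212 + (1−w)·17 = w·98 + (1−w)·32.
w·(212−98) = (1−w)·(32−17), i.e. w·114 = (1−w)·15.
Hence w = 15/(114+15) = 15/129 = 0.116.

w = 0.116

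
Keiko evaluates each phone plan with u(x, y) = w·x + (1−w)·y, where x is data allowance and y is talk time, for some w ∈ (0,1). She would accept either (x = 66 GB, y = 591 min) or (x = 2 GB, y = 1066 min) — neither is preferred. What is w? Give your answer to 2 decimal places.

Indifference: w·66 + (1−w)·591 = w·2 + (1−w)·1066.
Rearranging, 64·w − 475·(1−w) = 0.
So w/(1−w) = 475/64 = 7.4219, giving w = 475/(64+475) = 0.88.

w = 0.88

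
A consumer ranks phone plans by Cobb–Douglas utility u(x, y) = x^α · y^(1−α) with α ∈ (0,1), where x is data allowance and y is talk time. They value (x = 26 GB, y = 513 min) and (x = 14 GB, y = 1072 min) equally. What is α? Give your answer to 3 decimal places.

The Cobb–Douglas utilities coincide, so 26^α·513^(1−α) = 14^α·1072^(1−α).
Rearrange to (26/14)^α = (1072/513)^(1−α) and take logs: α·0.619039 = (1−α)·0.737005.
So α/(1−α) = (0.737005)/(0.619039) = 1.190563, and α = 1.190563/2.190563 ≈ 0.543.

α ≈ 0.543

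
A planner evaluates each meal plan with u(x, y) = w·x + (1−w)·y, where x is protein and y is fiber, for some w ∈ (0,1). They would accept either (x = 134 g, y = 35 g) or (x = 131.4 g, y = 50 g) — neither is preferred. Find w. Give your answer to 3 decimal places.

Equating utilities: w·134 + (1−w)·35 = w·131.4 + (1−w)·50.
Rearranging, 2.6·w − 15·(1−w) = 0.
The marginal rate of substitution is 15/2.6, so w = 15/(2.6+15) = 0.852.

w = 0.852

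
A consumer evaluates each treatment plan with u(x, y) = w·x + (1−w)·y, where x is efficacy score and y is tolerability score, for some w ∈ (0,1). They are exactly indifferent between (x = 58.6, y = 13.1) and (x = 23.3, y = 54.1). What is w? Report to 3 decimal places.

u(58.6,13.1) = u(23.3,54.1) means w·58.6 + (1−w)·13.1 = w·23.3 + (1−w)·54.1.
w·(58.6−23.3) = (1−w)·(54.1−13.1), i.e. w·35.3 = (1−w)·41.
So w/(1−w) = 41/35.3 = 1.1615, giving w = 41/(35.3+41) = 0.537.

w = 0.537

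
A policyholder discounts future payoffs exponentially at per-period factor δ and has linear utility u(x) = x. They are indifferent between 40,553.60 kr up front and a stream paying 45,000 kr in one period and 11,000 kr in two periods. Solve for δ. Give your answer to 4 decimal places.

δ ≈ 0.7600

Equating present values: 40553.60 = 45000δ + 11000δ².
So 11000δ² + 45000δ − 40553.60 = 0.
The positive root is δ = [−45000 + √(45000² + 4·11000·40553.60)] / (2·11000) = (−45000 + 61720.000)/22000 ≈ 0.7600.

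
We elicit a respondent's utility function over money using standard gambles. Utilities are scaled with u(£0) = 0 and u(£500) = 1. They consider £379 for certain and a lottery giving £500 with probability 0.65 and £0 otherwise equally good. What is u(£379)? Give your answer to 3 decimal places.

u(£379) equals the lottery's expected utility: 0.65·1 + 0.35·0 = 0.65.

0.650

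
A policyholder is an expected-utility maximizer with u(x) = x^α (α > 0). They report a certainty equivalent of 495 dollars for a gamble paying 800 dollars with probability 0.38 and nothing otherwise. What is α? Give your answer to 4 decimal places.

EU(lottery) = 0.38·800^α + 0.62·0 = 0.38·800^α.
Setting u(495) equal to that: 495^α = 0.38·800^α ⇒ (495/800)^α = 0.38.
Take logs: α = ln 0.38 / ln(495/800) ≈ 2.015573.

α ≈ 2.0156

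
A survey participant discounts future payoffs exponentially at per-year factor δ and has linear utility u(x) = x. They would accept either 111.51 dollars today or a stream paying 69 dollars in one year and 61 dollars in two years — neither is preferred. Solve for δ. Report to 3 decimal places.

δ ≈ 0.900

Present value of the stream is 69·δ + 61·δ². Indifference gives 69δ + 61δ² = 111.51.
So 61δ² + 69δ − 111.51 = 0.
By the quadratic formula (taking the positive root), δ = (−69 + √31969.44) / 122 ≈ 0.900.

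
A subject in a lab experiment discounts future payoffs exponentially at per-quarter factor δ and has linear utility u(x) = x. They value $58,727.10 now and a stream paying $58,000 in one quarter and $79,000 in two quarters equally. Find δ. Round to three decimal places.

δ ≈ 0.570

The stream is worth 58000δ + 79000δ² today, so 58000δ + 79000δ² = 58727.10.
Rearranged: 79000δ² + 58000δ − 58727.10 = 0.
By the quadratic formula (taking the positive root), δ = (−58000 + √21921763600.00) / 158000 ≈ 0.570.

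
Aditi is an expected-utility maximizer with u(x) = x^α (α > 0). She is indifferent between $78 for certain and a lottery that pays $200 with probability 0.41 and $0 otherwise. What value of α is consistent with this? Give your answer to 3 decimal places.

The lottery's expected utility is 0.41·u(200) + 0.59·u(0) = 0.41·200^α (since u(0) = 0 for α > 0).
Indifference: 78^α = 0.41·200^α, so (78/200)^α = 0.41.
Taking logs: α·ln(78/200) = ln(0.41), so α = -0.891598 / -0.941609 ≈ 0.947.

α ≈ 0.947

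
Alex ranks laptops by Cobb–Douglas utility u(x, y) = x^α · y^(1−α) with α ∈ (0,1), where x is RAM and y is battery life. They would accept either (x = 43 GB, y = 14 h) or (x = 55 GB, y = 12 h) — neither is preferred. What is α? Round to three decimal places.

Set the two utilities equal: 43^α·14^(1−α) = 55^α·12^(1−α).
(43/55)^α = (12/14)^(1−α); take logs: α·ln(43/55) = (1−α)·ln(12/14), i.e. α·-0.246133 = (1−α)·-0.154151.
Thus α·(-0.400284) = -0.154151, so α = -0.154151/-0.400284 ≈ 0.385.

α ≈ 0.385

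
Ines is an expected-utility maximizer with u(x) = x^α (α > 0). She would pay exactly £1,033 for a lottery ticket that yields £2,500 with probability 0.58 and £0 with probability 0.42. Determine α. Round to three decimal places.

α ≈ 0.616

The lottery's expected utility is 0.58·u(2500) + 0.42·u(0) = 0.58·2500^α (since u(0) = 0 for α > 0).
Equating: 1033^α = 0.58·2500^α, i.e. 0.4132^α = 0.58.
Taking logs: α·ln(1033/2500) = ln(0.58), so α = -0.544727 / -0.883824 ≈ 0.616.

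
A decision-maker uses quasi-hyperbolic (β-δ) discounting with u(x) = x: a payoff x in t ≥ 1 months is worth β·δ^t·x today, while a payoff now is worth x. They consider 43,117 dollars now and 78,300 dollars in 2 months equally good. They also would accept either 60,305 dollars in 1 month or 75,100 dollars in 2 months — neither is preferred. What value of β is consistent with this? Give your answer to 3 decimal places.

β ≈ 0.854

From the later pair, β·δ^1·60305 = β·δ^2·75100; dividing through, δ = 60305/75100 = 0.80300.
Now use the now-vs-future pair: 43117 = β·δ^2·78300 gives β = 43117/(0.64480·78300) ≈ 0.854.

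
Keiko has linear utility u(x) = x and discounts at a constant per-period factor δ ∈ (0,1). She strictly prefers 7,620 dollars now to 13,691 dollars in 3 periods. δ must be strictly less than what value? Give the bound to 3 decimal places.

δ < 0.823

Comparing present values: 7620 > δ^3·13691.
Hence δ^3 < 7620/13691 = 0.55657, and x ↦ x^(1/3) is increasing on (0,∞).
δ < (7620/13691)^(1/3) ≈ 0.823.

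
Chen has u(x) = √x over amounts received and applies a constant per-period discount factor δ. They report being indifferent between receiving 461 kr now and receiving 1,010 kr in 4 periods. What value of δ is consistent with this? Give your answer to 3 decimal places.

δ ≈ 0.907

Indifference means u(461) = δ^4 · u(1010), so δ^4 = u(461)/u(1010).
Since u(x) = √x, δ^4 = √(461/1010) = 0.67560.
So δ = 0.67560^(1/4) ≈ 0.907.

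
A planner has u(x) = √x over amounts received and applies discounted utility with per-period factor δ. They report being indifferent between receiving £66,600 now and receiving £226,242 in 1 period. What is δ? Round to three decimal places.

The payoff in 1 period is discounted by δ, so u(66600) = δ·u(226242) and δ = u(66600)/u(226242).
With u(x) = √x: δ = √66600/√226242 = √(66600/226242) = 0.54256.

δ ≈ 0.543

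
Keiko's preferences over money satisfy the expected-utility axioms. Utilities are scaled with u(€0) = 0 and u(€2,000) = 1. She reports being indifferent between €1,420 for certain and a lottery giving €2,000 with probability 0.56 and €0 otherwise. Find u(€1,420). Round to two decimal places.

The indifference gives u(€1,420) = 0.56·u(€2,000) + 0.44·u(€0) = 0.56·1 + 0.44·0 = 0.56.

0.56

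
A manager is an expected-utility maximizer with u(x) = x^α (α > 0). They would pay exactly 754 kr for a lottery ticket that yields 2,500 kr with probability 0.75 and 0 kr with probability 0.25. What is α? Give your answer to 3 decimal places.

The lottery's expected utility is 0.75·u(2500) + 0.25·u(0) = 0.75·2500^α (since u(0) = 0 for α > 0).
Indifference: 754^α = 0.75·2500^α, so (754/2500)^α = 0.75.
α = ln(0.75) / ln(754/2500) = -0.287682/-1.198654 ≈ 0.240.

α ≈ 0.240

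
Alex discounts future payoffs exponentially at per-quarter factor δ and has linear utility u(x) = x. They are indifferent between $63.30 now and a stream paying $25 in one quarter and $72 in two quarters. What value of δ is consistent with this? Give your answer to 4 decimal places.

δ ≈ 0.7800

The stream is worth 25δ + 72δ² today, so 25δ + 72δ² = 63.30.
Rearranged: 72δ² + 25δ − 63.30 = 0.
By the quadratic formula (taking the positive root), δ = (−25 + √18855.40) / 144 ≈ 0.7800.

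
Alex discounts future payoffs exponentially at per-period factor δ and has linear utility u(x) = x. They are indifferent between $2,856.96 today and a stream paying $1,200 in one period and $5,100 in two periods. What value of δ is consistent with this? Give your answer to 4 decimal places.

Present value of the stream is 1200·δ + 5100·δ². Indifference gives 1200δ + 5100δ² = 2856.96.
So 5100δ² + 1200δ − 2856.96 = 0.
δ = (−1200 + √(1200² + 4·5100·2856.96)) / (2·5100) = (−1200 + √59721984.00) / 10200 ≈ 0.6400.

δ ≈ 0.6400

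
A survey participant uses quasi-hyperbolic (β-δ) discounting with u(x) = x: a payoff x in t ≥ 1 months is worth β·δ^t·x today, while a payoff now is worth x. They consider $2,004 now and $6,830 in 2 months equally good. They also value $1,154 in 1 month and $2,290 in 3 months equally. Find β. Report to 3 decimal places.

From the later pair, β·δ^1·1154 = β·δ^3·2290; dividing through, δ^2 = 1154/2290 = 0.50393, so δ = 0.70988.
Now use the now-vs-future pair: 2004 = β·δ^2·6830 gives β = 2004/(0.50393·6830) ≈ 0.582.

β ≈ 0.582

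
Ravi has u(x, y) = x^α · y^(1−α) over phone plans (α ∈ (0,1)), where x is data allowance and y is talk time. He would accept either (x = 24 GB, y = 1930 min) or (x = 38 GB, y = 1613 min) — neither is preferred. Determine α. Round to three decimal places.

Set the two utilities equal: 24^α·1930^(1−α) = 38^α·1613^(1−α).
Rearrange to (24/38)^α = (1613/1930)^(1−α) and take logs: α·-0.459532 = (1−α)·-0.179424.
With A = -0.459532 and B = -0.179424: α·A = (1−α)·B, so α = B/(A+B) = -0.179424/-0.638956 ≈ 0.281.

α ≈ 0.281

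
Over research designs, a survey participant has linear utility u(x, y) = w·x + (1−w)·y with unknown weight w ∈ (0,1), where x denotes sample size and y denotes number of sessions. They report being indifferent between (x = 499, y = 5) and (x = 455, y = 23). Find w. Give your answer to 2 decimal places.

Indifference: w·499 + (1−w)·5 = w·455 + (1−w)·23.
Rearranging, 44·w − 18·(1−w) = 0.
Hence w = 18/(44+18) = 18/62 = 0.29.

w = 0.29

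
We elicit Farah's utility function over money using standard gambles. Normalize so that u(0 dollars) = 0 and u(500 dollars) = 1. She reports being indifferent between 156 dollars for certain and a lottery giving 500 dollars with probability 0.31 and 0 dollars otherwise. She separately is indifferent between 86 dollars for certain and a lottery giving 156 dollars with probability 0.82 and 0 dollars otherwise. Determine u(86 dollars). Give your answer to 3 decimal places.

0.254

First, u(156 dollars) = 0.31·u(500 dollars) + 0.69·u(0 dollars) = 0.31.
Chaining: u(86 dollars) = 0.82·0.31 + 0.18·0.00 = 0.2542.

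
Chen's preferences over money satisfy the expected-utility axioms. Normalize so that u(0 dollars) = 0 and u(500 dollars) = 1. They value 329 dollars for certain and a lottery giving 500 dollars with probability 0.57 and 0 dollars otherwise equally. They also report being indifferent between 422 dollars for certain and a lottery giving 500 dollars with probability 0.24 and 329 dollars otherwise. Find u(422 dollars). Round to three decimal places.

From the first indifference, u(329 dollars) = 0.57·u(500 dollars) + 0.43·u(0 dollars) = 0.57·1 + 0.43·0 = 0.57.
Then u(422 dollars) = 0.24·u(500 dollars) + 0.76·u(329 dollars) = 0.24·1.00 + 0.76·0.57 = 0.6732.

0.673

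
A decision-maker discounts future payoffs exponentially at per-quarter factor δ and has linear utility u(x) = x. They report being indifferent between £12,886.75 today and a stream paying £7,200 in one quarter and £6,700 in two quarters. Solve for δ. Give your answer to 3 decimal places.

Equating present values: 12886.75 = 7200δ + 6700δ².
That is, 6700δ² + 7200δ − 12886.75 = 0, a quadratic in δ.
The positive root is δ = [−7200 + √(7200² + 4·6700·12886.75)] / (2·6700) = (−7200 + 19930.000)/13400 ≈ 0.950.

δ ≈ 0.950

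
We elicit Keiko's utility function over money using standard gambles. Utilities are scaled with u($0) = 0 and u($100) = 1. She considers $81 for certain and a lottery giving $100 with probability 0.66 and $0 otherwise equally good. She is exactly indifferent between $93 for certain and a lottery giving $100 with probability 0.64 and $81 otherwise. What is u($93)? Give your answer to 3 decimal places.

0.878

First, u($81) = 0.66·u($100) + 0.34·u($0) = 0.66.
Then u($93) = 0.64·u($100) + 0.36·u($81) = 0.64·1.00 + 0.36·0.66 = 0.8776.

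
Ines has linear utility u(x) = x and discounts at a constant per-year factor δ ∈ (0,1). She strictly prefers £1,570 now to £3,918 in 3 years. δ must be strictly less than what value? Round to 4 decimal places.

δ < 0.7372

Comparing present values: 1570 > δ^3·3918.
Dividing by 3918: δ^3 < 0.40071. Both sides are positive, so the cube root keeps the direction.
δ < 0.40071^(1/3) = 0.7372.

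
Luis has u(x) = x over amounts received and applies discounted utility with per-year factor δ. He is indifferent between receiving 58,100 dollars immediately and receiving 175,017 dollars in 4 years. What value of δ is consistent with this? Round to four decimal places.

Indifference means u(58100) = δ^4 · u(175017), so δ^4 = u(58100)/u(175017).
With u(x) = x: δ^4 = 58100/175017 = 0.33197.
Taking the 4th root: δ = 0.33197^(1/4) ≈ 0.7591.

δ ≈ 0.7591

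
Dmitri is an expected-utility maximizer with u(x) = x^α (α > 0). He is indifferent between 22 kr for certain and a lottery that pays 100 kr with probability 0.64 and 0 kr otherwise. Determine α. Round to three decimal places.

Since u(0) = 0, the lottery's EU is 0.64·100^α.
Indifference: 22^α = 0.64·100^α, so (22/100)^α = 0.64.
α = ln(0.64) / ln(22/100) = -0.446287/-1.514128 ≈ 0.295.

α ≈ 0.295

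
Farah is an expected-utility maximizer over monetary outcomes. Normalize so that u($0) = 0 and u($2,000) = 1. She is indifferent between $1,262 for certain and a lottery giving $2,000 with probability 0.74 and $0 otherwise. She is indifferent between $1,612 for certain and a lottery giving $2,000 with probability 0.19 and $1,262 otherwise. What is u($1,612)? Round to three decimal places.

The first gamble pins u($1,262): it must equal 0.74·1 + 0.26·0 = 0.74.
Then u($1,612) = 0.19·u($2,000) + 0.81·u($1,262) = 0.19·1.00 + 0.81·0.74 = 0.7894.

0.789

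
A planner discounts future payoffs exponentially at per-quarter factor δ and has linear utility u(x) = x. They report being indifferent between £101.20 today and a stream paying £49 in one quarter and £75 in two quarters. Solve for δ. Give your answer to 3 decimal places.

δ ≈ 0.880

Present value of the stream is 49·δ + 75·δ². Indifference gives 49δ + 75δ² = 101.20.
So 75δ² + 49δ − 101.20 = 0.
δ = (−49 + √(49² + 4·75·101.20)) / (2·75) = (−49 + √32761.00) / 150 ≈ 0.880.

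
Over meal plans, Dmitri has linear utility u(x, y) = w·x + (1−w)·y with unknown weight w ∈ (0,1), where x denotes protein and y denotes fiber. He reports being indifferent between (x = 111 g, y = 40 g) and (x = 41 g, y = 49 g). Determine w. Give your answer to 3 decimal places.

w = 0.114

Equating utilities: w·111 + (1−w)·40 = w·41 + (1−w)·49.
w·(111−41) = (1−w)·(49−40), i.e. w·70 = (1−w)·9.
The marginal rate of substitution is 9/70, so w = 9/(70+9) = 0.114.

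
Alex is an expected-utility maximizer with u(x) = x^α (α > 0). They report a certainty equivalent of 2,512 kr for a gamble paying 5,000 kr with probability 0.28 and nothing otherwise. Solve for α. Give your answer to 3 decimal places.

α ≈ 1.849

EU(lottery) = 0.28·5000^α + 0.72·0 = 0.28·5000^α.
Equating: 2512^α = 0.28·5000^α, i.e. 0.5024^α = 0.28.
α = ln(0.28) / ln(2512/5000) = -1.272966/-0.688359 ≈ 1.849.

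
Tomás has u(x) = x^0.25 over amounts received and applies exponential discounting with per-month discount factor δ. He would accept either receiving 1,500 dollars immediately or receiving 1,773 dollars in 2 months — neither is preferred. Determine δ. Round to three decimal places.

Equating discounted utilities: u(1500) = δ^2·u(1773) ⇒ δ^2 = u(1500)/u(1773).
With u(x) = x^0.25: δ^2 = 1500^0.25/1773^0.25 = (1500/1773)^0.25 = 0.95906.
Taking the square root: δ = 0.95906^(1/2) ≈ 0.979.

δ ≈ 0.979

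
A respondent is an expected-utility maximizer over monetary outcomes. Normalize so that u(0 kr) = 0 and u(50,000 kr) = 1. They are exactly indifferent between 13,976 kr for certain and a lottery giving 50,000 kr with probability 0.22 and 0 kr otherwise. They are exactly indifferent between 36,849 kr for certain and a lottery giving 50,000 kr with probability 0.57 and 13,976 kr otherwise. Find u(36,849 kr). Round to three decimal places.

0.665

First, u(13,976 kr) = 0.22·u(50,000 kr) + 0.78·u(0 kr) = 0.22.
Then u(36,849 kr) = 0.57·u(50,000 kr) + 0.43·u(13,976 kr) = 0.57·1.00 + 0.43·0.22 = 0.6646.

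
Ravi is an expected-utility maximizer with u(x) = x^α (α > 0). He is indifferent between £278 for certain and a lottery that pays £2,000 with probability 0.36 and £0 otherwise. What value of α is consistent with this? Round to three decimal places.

The lottery's expected utility is 0.36·u(2000) + 0.64·u(0) = 0.36·2000^α (since u(0) = 0 for α > 0).
Equating: 278^α = 0.36·2000^α, i.e. 0.1390^α = 0.36.
Taking logs: α·ln(278/2000) = ln(0.36), so α = -1.021651 / -1.973281 ≈ 0.518.

α ≈ 0.518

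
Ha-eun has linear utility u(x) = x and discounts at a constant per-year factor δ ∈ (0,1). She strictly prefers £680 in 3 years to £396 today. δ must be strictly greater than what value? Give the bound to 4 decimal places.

δ > 0.8351

The preference means 396 < δ^3·680.
Dividing by 680: δ^3 > 0.58235. Both sides are positive, so the cube root keeps the direction.
δ > (396/680)^(1/3) ≈ 0.8351.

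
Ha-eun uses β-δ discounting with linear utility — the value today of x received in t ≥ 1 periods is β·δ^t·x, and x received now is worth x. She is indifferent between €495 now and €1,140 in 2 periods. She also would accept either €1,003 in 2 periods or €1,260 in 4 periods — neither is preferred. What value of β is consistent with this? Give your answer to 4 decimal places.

Both payoffs in the second observation are in the future, so β drops out: δ^2·1003 = δ^4·1260 ⇒ δ^2 = 1003/1260 = 0.79603, so δ = 0.89221.
Now use the now-vs-future pair: 495 = β·δ^2·1140 gives β = 495/(0.79603·1140) ≈ 0.5455.

β ≈ 0.5455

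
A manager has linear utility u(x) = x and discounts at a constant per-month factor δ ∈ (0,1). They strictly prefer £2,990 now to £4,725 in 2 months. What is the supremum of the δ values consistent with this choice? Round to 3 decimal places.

The preference means 2990 > δ^2·4725.
Dividing by 4725: δ^2 < 0.63280. Both sides are positive, so the square root keeps the direction.
δ < (2990/4725)^(1/2) ≈ 0.795.

δ < 0.795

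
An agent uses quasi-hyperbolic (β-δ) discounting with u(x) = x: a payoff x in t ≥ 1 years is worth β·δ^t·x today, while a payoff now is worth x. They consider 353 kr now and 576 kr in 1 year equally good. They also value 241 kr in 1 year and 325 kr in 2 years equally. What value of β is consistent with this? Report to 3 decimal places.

From the later pair, β·δ^1·241 = β·δ^2·325; dividing through, δ = 241/325 = 0.74154.
Substituting δ into 353 = β·δ·576: β = 353/(427.126) ≈ 0.826.

β ≈ 0.826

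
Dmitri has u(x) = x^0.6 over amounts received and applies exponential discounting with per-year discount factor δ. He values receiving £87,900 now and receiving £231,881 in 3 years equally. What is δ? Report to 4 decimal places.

Equating discounted utilities: u(87900) = δ^3·u(231881) ⇒ δ^3 = u(87900)/u(231881).
Since u(x) = x^0.6, δ^3 = (87900/231881)^0.6 = 0.37907^0.6 = 0.55877.
Taking the cube root: δ = 0.55877^(1/3) ≈ 0.8237.

δ ≈ 0.8237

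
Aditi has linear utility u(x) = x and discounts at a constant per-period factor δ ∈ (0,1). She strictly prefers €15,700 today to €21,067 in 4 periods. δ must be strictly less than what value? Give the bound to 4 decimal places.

δ < 0.9291

The preference means 15700 > δ^4·21067.
Hence δ^4 < 15700/21067 = 0.74524, and x ↦ x^(1/4) is increasing on (0,∞).
δ < 0.74524^(1/4) = 0.9291.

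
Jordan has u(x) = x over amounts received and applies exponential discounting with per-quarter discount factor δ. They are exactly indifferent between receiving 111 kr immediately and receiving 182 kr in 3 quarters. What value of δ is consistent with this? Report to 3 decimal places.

The payoff in 3 quarters is discounted by δ^3, so u(111) = δ^3·u(182) and δ^3 = u(111)/u(182).
With u(x) = x: δ^3 = 111/182 = 0.60989.
Taking the cube root: δ = 0.60989^(1/3) ≈ 0.848.

δ ≈ 0.848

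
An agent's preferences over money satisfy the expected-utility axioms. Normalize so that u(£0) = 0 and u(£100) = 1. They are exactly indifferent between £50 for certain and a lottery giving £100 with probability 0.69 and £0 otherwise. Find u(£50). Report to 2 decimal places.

0.69

u(£50) equals the lottery's expected utility: 0.69·1 + 0.31·0 = 0.69.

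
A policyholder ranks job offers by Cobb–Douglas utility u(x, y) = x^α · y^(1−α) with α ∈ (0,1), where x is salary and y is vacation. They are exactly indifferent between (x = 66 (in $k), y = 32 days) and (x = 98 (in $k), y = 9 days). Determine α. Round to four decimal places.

The Cobb–Douglas utilities coincide, so 66^α·32^(1−α) = 98^α·9^(1−α).
Rearrange to (66/98)^α = (9/32)^(1−α) and take logs: α·-0.3953127 = (1−α)·-1.2685113.
Thus α·(-1.6638240) = -1.2685113, so α = -1.2685113/-1.6638240 ≈ 0.7624.

α ≈ 0.7624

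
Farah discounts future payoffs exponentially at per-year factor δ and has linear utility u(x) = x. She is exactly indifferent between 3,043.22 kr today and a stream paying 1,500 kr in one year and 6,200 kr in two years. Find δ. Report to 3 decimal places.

δ ≈ 0.590

Equating present values: 3043.22 = 1500δ + 6200δ².
So 6200δ² + 1500δ − 3043.22 = 0.
δ = (−1500 + √(1500² + 4·6200·3043.22)) / (2·6200) = (−1500 + √77721856.00) / 12400 ≈ 0.590.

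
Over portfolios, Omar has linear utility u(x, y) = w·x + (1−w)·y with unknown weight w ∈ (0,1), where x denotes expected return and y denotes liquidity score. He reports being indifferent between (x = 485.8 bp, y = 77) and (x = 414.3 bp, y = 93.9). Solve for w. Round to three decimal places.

u(485.8,77) = u(414.3,93.9) means w·485.8 + (1−w)·77 = w·414.3 + (1−w)·93.9.
Collecting terms: w·71.5 = (1−w)·16.9.
Hence w = 16.9/(71.5+16.9) = 16.9/88.4 = 0.191.

w = 0.191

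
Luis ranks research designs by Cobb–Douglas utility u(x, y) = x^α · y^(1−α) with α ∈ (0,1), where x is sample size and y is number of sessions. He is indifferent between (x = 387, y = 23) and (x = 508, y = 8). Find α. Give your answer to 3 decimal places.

α ≈ 0.795

The Cobb–Douglas utilities coincide, so 387^α·23^(1−α) = 508^α·8^(1−α).
Rearrange to (387/508)^α = (8/23)^(1−α) and take logs: α·-0.272057 = (1−α)·-1.056053.
Thus α·(-1.328110) = -1.056053, so α = -1.056053/-1.328110 ≈ 0.795.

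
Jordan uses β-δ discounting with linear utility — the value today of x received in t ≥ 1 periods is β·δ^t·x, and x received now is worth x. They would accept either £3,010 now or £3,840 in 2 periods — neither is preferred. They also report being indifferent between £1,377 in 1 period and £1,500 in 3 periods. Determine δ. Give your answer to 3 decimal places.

δ ≈ 0.958

From the later pair, β·δ^1·1377 = β·δ^3·1500; dividing through, δ^2 = 1377/1500 = 0.91800, so δ = 0.95812.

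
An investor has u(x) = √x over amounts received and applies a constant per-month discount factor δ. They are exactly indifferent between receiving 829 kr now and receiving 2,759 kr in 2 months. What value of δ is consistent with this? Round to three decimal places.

The payoff in 2 months is discounted by δ^2, so u(829) = δ^2·u(2759) and δ^2 = u(829)/u(2759).
Since u(x) = √x, δ^2 = √(829/2759) = 0.54815.
Taking the square root: δ = 0.54815^(1/2) ≈ 0.740.

δ ≈ 0.740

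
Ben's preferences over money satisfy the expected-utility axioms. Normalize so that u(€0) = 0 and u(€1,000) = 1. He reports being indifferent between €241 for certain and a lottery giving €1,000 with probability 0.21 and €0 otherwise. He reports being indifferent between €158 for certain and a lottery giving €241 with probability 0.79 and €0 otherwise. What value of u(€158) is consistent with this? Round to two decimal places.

From the first indifference, u(€241) = 0.21·u(€1,000) + 0.79·u(€0) = 0.21·1 + 0.79·0 = 0.21.
Then u(€158) = 0.79·u(€241) + 0.21·u(€0) = 0.79·0.21 + 0.21·0.00 = 0.1659.

0.17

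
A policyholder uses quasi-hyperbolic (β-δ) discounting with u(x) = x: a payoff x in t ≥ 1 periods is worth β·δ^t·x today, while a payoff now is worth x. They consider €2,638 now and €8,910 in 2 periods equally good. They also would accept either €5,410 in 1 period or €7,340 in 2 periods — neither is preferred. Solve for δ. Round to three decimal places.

From the later pair, β·δ^1·5410 = β·δ^2·7340; dividing through, δ = 5410/7340 = 0.73706.

δ ≈ 0.737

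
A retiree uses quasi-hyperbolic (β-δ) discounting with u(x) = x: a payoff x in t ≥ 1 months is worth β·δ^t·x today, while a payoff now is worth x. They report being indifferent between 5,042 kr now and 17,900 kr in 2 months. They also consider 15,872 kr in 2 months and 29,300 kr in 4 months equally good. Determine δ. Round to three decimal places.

From the later pair, β·δ^2·15872 = β·δ^4·29300; dividing through, δ^2 = 15872/29300 = 0.54171, so δ = 0.73601.

δ ≈ 0.736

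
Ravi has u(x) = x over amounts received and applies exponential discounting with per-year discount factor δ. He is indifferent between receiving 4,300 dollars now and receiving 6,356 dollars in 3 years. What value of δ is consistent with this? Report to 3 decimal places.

Equating discounted utilities: u(4300) = δ^3·u(6356) ⇒ δ^3 = u(4300)/u(6356).
With u(x) = x: δ^3 = 4300/6356 = 0.67653.
So δ = 0.67653^(1/3) ≈ 0.878.

δ ≈ 0.878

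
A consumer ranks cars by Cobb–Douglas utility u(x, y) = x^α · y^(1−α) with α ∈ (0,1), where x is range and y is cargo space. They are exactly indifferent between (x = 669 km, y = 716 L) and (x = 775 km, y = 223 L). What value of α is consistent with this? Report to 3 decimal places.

α ≈ 0.888

Set the two utilities equal: 669^α·716^(1−α) = 775^α·223^(1−α).
Rearrange to (669/775)^α = (223/716)^(1−α) and take logs: α·-0.147079 = (1−α)·-1.166508.
Thus α·(-1.313587) = -1.166508, so α = -1.166508/-1.313587 ≈ 0.888.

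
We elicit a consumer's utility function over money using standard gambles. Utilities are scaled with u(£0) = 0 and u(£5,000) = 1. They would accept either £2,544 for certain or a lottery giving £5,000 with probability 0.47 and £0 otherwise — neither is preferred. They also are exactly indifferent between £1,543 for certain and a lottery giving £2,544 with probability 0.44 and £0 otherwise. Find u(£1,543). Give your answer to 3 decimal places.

0.207

First, u(£2,544) = 0.47·u(£5,000) + 0.53·u(£0) = 0.47.
Then u(£1,543) = 0.44·u(£2,544) + 0.56·u(£0) = 0.44·0.47 + 0.56·0.00 = 0.2068.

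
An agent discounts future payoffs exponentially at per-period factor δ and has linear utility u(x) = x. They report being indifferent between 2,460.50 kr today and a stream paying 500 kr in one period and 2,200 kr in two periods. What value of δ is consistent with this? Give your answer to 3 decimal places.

Present value of the stream is 500·δ + 2200·δ². Indifference gives 500δ + 2200δ² = 2460.50.
So 2200δ² + 500δ − 2460.50 = 0.
The positive root is δ = [−500 + √(500² + 4·2200·2460.50)] / (2·2200) = (−500 + 4680.000)/4400 ≈ 0.950.

δ ≈ 0.950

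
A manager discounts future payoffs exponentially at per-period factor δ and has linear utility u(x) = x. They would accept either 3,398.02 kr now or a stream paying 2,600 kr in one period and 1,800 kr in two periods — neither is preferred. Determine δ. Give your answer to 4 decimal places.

δ ≈ 0.8300

Equating present values: 3398.02 = 2600δ + 1800δ².
So 1800δ² + 2600δ − 3398.02 = 0.
δ = (−2600 + √(2600² + 4·1800·3398.02)) / (2·1800) = (−2600 + √31225744.00) / 3600 ≈ 0.8300.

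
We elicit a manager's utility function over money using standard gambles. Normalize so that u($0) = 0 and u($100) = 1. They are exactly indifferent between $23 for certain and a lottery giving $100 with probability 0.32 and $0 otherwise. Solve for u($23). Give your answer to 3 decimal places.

0.320

u($23) equals the lottery's expected utility: 0.32·1 + 0.68·0 = 0.32.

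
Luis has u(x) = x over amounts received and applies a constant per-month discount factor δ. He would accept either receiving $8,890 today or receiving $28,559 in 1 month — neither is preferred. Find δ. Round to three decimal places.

Equating discounted utilities: u(8890) = δ·u(28559) ⇒ δ = u(8890)/u(28559).
With u(x) = x: δ = 8890/28559 = 0.31129.

δ ≈ 0.311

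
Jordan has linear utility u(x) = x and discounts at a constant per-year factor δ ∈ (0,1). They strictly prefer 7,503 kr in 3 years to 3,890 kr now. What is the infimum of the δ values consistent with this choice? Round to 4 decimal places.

Under u(x) = x this choice says 3890 < δ^3·7503.
Dividing by 7503: δ^3 > 0.51846. Both sides are positive, so the cube root keeps the direction.
δ > (3890/7503)^(1/3) ≈ 0.8034.

δ > 0.8034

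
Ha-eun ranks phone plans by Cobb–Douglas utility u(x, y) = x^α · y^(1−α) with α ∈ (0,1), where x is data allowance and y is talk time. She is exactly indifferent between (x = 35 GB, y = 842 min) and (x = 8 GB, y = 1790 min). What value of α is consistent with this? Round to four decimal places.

Indifference: 35^α · 842^(1−α) = 8^α · 1790^(1−α).
Taking logs: α·ln 35 + (1−α)·ln 842 = α·ln 8 + (1−α)·ln 1790, i.e. α·1.4759065 = (1−α)·0.7541909.
Thus α·(2.2300974) = 0.7541909, so α = 0.7541909/2.2300974 ≈ 0.3382.

α ≈ 0.3382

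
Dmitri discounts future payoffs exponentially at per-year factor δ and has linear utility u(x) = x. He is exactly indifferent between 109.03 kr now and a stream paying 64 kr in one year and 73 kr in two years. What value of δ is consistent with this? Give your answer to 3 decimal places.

Present value of the stream is 64·δ + 73·δ². Indifference gives 64δ + 73δ² = 109.03.
That is, 73δ² + 64δ − 109.03 = 0, a quadratic in δ.
δ = (−64 + √(64² + 4·73·109.03)) / (2·73) = (−64 + √35932.76) / 146 ≈ 0.860.

δ ≈ 0.860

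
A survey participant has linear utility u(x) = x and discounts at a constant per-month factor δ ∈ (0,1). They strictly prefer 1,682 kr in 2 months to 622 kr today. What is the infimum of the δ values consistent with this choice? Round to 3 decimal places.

δ > 0.608

Under u(x) = x this choice says 622 < δ^2·1682.
Hence δ^2 > 622/1682 = 0.36980, and x ↦ x^(1/2) is increasing on (0,∞).
δ > 0.36980^(1/2) = 0.608.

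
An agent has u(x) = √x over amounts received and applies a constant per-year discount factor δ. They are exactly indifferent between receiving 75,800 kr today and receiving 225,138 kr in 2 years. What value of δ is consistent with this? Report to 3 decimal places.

δ ≈ 0.762

Equating discounted utilities: u(75800) = δ^2·u(225138) ⇒ δ^2 = u(75800)/u(225138).
Since u(x) = √x, δ^2 = √(75800/225138) = 0.58024.
Taking the square root: δ = 0.58024^(1/2) ≈ 0.762.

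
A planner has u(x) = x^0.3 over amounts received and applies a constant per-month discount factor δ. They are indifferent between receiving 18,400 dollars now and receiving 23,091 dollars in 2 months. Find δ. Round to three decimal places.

δ ≈ 0.967

Equating discounted utilities: u(18400) = δ^2·u(23091) ⇒ δ^2 = u(18400)/u(23091).
Since u(x) = x^0.3, δ^2 = (18400/23091)^0.3 = 0.79685^0.3 = 0.93414.
Hence δ = (0.93414)^(1/2) = 0.96651.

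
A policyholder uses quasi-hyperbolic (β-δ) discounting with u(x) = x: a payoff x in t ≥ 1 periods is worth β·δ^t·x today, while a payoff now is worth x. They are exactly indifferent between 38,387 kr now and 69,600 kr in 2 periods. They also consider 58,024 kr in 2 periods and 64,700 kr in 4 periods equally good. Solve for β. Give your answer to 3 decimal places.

The second indifference involves only future payoffs, so β cancels: β·δ^2·58024 = β·δ^4·64700, giving δ^2 = 58024/64700 = 0.89682, so δ = 0.94700.
The first indifference: 38387 = β·δ^2·69600, so β = 38387/(δ^2·69600) = 38387/(0.89682·69600) ≈ 0.615.

β ≈ 0.615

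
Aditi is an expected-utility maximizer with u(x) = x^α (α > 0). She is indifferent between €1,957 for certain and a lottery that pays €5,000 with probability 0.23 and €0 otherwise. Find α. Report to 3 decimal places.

EU(lottery) = 0.23·5000^α + 0.77·0 = 0.23·5000^α.
Equating: 1957^α = 0.23·5000^α, i.e. 0.3914^α = 0.23.
α = ln(0.23) / ln(1957/5000) = -1.469676/-0.938025 ≈ 1.567.

α ≈ 1.567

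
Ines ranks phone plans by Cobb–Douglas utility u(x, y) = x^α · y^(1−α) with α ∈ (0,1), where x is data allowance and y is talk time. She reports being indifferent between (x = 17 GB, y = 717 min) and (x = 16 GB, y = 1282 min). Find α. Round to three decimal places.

Set the two utilities equal: 17^α·717^(1−α) = 16^α·1282^(1−α).
Rearrange to (17/16)^α = (1282/717)^(1−α) and take logs: α·0.060625 = (1−α)·0.581101.
So α/(1−α) = (0.581101)/(0.060625) = 9.585171, and α = 9.585171/10.585171 ≈ 0.906.

α ≈ 0.906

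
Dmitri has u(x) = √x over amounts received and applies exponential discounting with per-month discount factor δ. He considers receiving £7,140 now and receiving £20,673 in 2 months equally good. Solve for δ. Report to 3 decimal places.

δ ≈ 0.767

The payoff in 2 months is discounted by δ^2, so u(7140) = δ^2·u(20673) and δ^2 = u(7140)/u(20673).
With u(x) = √x: δ^2 = √7140/√20673 = √(7140/20673) = 0.58769.
Taking the square root: δ = 0.58769^(1/2) ≈ 0.767.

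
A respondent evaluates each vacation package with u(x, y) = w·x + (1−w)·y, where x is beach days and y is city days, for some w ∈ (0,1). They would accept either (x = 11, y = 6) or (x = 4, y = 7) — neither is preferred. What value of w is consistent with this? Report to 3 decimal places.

Equating utilities: w·11 + (1−w)·6 = w·4 + (1−w)·7.
Collecting terms: w·7 = (1−w)·1.
Hence w = 1/(7+1) = 1/8 = 0.125.

w = 0.125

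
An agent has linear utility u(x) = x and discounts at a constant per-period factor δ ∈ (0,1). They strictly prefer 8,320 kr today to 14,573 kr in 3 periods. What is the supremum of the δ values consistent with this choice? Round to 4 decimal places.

Under u(x) = x this choice says 8320 > δ^3·14573.
So δ^3 < 8320/14573 = 0.57092; taking the cube root of both positive sides preserves the inequality.
δ < 0.57092^(1/3) = 0.8296.

δ < 0.8296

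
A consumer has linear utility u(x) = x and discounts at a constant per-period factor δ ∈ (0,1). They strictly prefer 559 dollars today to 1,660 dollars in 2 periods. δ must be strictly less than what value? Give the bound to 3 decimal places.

δ < 0.580

Under u(x) = x this choice says 559 > δ^2·1660.
Hence δ^2 < 559/1660 = 0.33675, and x ↦ x^(1/2) is increasing on (0,∞).
δ < 0.33675^(1/2) = 0.580.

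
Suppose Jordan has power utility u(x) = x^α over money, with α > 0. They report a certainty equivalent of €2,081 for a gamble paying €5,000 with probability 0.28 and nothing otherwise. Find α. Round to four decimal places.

α ≈ 1.4522

The lottery's expected utility is 0.28·u(5000) + 0.72·u(0) = 0.28·5000^α (since u(0) = 0 for α > 0).
Indifference: 2081^α = 0.28·5000^α, so (2081/5000)^α = 0.28.
α = ln(0.28) / ln(2081/5000) = -1.2729657/-0.8765894 ≈ 1.4522.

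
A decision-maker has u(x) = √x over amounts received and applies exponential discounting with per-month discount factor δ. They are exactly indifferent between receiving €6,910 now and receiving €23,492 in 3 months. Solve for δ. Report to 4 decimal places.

δ ≈ 0.8155

The payoff in 3 months is discounted by δ^3, so u(6910) = δ^3·u(23492) and δ^3 = u(6910)/u(23492).
With u(x) = √x: δ^3 = √6910/√23492 = √(6910/23492) = 0.54235.
Taking the cube root: δ = 0.54235^(1/3) ≈ 0.8155.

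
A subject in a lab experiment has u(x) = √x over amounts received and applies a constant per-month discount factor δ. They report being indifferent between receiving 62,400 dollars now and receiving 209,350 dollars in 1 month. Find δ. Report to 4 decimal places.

The payoff in 1 month is discounted by δ, so u(62400) = δ·u(209350) and δ = u(62400)/u(209350).
With u(x) = √x: δ = √62400/√209350 = √(62400/209350) = 0.54595.

δ ≈ 0.5460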